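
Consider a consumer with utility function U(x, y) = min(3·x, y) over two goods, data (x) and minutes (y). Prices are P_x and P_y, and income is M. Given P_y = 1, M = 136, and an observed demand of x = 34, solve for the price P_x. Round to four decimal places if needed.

P_x = 1

Leontief preferences: the optimum is at the kink where x/1 = y/3, i.e. y = 3·x.
Budget: P_x·x + P_y·3·x = M, so (P_x + 3·P_y)·x = M.
Demand: x*(P_x,P_y,M) = M/(P_x + 3·P_y), y* = 3·M/(P_x + 3·P_y).
Set x* = 34 in the demand function and solve for P_x: P_x = 1.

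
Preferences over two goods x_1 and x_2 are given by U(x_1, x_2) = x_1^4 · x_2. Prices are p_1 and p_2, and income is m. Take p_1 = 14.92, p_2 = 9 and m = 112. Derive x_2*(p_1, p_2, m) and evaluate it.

x_2* = 2.4889

MU_x_1/MU_x_2 = (4·x_2)/(x_1); tangency sets this equal to p_1/p_2.
So 4·p_2·x_2 = p_1·x_1; combined with the budget, a share 0.8 of income goes to x_1.
Demand: x_1*(p_1,p_2,m) = 0.8·m/p_1 and x_2* = 0.2·m/p_2.
At p_1=14.92, p_2=9, m=112: x_2* = 0.2·112/9 = 2.4889.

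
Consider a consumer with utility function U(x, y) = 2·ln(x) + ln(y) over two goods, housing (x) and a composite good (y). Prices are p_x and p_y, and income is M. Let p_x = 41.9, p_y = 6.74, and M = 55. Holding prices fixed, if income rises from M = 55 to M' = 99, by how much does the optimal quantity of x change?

Δx* = 0.7001

The MRS is 2·y/x. Set MRS = p_x/p_y.
Rearranging, p_y·y = (1/2)·p_x·x. Substituting into the budget gives p_x·x·(1 + (1/2)) = M.
Demand: x*(p_x,p_y,M) = 2/3·M/p_x and y* = 1/3·M/p_y.
At p_x=41.9, p_y=6.74, M=55: x* = 2/3·55/41.9 = 0.8751.
At M' = 99: x* = 1.5752. Change: 1.5752 − 0.8751 = 0.7001.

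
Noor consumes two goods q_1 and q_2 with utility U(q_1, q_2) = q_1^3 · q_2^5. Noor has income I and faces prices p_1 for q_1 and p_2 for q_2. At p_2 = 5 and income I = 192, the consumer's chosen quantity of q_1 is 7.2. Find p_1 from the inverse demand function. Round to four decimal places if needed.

The MRS is (3/5)·q_2/q_1. Set MRS = p_1/p_2.
Rearranging, p_2·q_2 = (5/3)·p_1·q_1. Substituting into the budget gives p_1·q_1·(1 + (5/3)) = I.
Demand: q_1*(p_1,p_2,I) = 0.375·I/p_1 and q_2* = 0.625·I/p_2.
Set q_1* = 7.2 in the demand function and solve for p_1: p_1 = 10.

p_1 = 10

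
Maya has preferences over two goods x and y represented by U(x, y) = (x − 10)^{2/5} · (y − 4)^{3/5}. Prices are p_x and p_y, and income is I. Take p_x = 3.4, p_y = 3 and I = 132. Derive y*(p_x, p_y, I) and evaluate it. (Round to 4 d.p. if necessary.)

y* = 21.2

Substituting into the budget: x* = 10 + 0.4·(I − 10·p_x − 4·p_y)/p_x, and y* = 4 + 0.6·(…)/p_y.
Discretionary income = 132 − 10·3.4 − 4·3 = 86; y* = 4 + 0.6·86/3 = 21.2.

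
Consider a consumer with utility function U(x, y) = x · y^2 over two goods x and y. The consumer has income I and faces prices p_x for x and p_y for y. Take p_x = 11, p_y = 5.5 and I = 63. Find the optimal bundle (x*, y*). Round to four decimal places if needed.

x* = 1.9091, y* = 7.6364

MU_x/MU_y = (y)/(2·x); tangency sets this equal to p_x/p_y.
Rearranging, p_y·y = 2·p_x·x. Substituting into the budget gives p_x·x·(1 + 2) = I.
Demand: x*(p_x,p_y,I) = 1/3·I/p_x and y* = 2/3·I/p_y.
At p_x=11, p_y=5.5, I=63: x* = 1/3·63/11 = 1.9091, y* = 7.6364.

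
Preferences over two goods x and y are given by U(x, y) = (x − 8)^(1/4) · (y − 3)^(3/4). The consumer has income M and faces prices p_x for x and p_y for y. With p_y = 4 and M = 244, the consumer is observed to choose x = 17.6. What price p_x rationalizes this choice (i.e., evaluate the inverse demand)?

p_x = 5

MRS = (1/3)·(y−3)/(x−8). Tangency with p_x/p_y gives y−3 = 3·(p_x/p_y)·(x−8).
Substituting into the budget: x* = 8 + 0.25·(M − 8·p_x − 3·p_y)/p_x, and y* = 3 + 0.75·(…)/p_y.
Set x* = 17.6 in the demand function and solve for p_x: p_x = 5.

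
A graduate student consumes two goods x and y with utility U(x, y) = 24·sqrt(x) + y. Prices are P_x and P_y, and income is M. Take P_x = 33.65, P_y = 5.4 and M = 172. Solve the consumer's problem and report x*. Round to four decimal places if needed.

x* = 3.7083

Set MRS = P_x/P_y: 12·x^(−1/2) = P_x/P_y.
Solve: √x = 12·P_y/P_x, so x*(P_x,P_y) = (12·P_y/P_x)², and y* = (M − P_x·x*)/P_y.
Plugging in: x* = (12·5.4/33.65)² = 3.7083.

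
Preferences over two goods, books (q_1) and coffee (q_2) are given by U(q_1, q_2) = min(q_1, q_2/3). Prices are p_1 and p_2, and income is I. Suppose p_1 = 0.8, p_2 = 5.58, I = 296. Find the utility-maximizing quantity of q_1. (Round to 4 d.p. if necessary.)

Demand: q_1*(p_1,p_2,I) = I/(p_1 + 3·p_2), q_2* = 3·I/(p_1 + 3·p_2).
Here 0.8 + 3·5.58 = 17.54, giving q_1* = 16.8757.

q_1* = 16.8757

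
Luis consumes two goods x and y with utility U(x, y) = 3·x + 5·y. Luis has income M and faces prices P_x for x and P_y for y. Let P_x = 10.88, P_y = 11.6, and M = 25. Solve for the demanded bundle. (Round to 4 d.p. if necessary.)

x* = 0, y* = 2.1552

Numerically: x* = 0, y* = 2.1552.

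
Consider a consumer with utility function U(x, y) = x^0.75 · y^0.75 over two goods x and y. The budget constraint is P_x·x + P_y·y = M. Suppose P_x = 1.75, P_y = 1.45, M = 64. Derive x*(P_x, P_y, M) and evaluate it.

x* = 18.2857

Demand: x*(P_x,P_y,M) = 0.5·M/P_x and y* = 0.5·M/P_y.
At P_x=1.75, P_y=1.45, M=64: x* = 0.5·64/1.75 = 18.2857.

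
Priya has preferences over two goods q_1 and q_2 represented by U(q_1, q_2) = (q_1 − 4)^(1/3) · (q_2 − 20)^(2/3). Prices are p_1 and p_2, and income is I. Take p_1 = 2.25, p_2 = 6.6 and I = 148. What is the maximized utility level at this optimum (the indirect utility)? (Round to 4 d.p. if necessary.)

Let q_1' = q_1−4, q_2' = q_2−20. MRS = (1/2)·q_2'/q_1' = p_1/p_2.
Substituting into the budget: q_1* = 4 + 1/3·(I − 4·p_1 − 20·p_2)/p_1, and q_2* = 20 + 2/3·(…)/p_2.
Discretionary income = 148 − 4·2.25 − 20·6.6 = 7; q_1* = 4 + 1/3·7/2.25 = 5.037; q_2* = 20 + 2/3·7/6.6 = 20.7071.
Utility at the optimum: U(5.037, 20.7071) = 0.8034.

V = 0.8034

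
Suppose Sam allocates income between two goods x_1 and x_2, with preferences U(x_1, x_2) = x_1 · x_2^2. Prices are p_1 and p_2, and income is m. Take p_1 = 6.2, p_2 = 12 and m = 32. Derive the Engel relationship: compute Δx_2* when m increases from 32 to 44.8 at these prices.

MU_x_1/MU_x_2 = (x_2)/(2·x_1); tangency sets this equal to p_1/p_2.
So p_2·x_2 = 2·p_1·x_1; combined with the budget, a share 1/3 of income goes to x_1.
Demand: x_1*(p_1,p_2,m) = 1/3·m/p_1 and x_2* = 2/3·m/p_2.
At p_1=6.2, p_2=12, m=32: x_2* = 2/3·32/12 = 1.7778.
At m' = 44.8: x_2* = 2.4889. Change: 2.4889 − 1.7778 = 0.7111.

Δx_2* = 0.7111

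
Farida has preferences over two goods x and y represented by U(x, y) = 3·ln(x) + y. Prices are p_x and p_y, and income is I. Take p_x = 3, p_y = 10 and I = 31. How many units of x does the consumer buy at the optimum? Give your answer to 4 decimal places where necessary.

x* = 10

MU_x = 3/x, MU_y = 1. Tangency: 3/x = p_x/p_y.
So x*(p_x,p_y) = 3·p_y/p_x, independent of income; and y* = (I − 3·p_y)/p_y.
At the given prices: x* = 3·10/3 = 10.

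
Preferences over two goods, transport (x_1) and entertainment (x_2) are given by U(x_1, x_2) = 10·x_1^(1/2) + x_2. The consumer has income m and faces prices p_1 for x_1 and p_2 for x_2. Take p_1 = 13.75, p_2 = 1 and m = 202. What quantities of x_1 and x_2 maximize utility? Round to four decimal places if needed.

x_1* = 0.1322, x_2* = 200.1818

MU_x_1 = 5/√x_1, MU_x_2 = 1. Tangency: 5/√x_1 = p_1/p_2.
Thus x_1* = (5·p_2/p_1)² — independent of m — with the rest of income spent on x_2.
Plugging in: x_1* = (5·1/13.75)² = 0.1322, x_2* = 200.1818.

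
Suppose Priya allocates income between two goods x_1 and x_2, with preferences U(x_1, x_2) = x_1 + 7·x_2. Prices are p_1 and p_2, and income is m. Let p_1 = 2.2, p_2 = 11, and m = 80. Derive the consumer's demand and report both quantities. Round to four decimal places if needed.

x_2 gives more utility per dollar, so spend all income on x_2: x_2* = m/p_2, x_1* = 0.
Numerically: x_1* = 0, x_2* = 7.2727.

x_1* = 0, x_2* = 7.2727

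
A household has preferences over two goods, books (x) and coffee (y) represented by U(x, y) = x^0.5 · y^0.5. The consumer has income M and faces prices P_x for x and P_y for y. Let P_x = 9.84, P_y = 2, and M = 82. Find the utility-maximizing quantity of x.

The MRS is y/x. Set MRS = P_x/P_y.
So 0.5·P_y·y = 0.5·P_x·x; combined with the budget, a share 0.5 of income goes to x.
Demand: x*(P_x,P_y,M) = 0.5·M/P_x and y* = 0.5·M/P_y.
At P_x=9.84, P_y=2, M=82: x* = 0.5·82/9.84 = 4.1667.

x* = 4.1667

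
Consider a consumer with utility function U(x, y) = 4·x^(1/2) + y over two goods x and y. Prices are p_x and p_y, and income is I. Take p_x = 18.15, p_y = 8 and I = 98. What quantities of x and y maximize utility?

Utility is quasi-linear in y; the FOC for x is 2/√x = p_x/p_y.
Thus x* = (2·p_y/p_x)² — independent of I — with the rest of income spent on y.
Plugging in: x* = (2·8/18.15)² = 0.7771, y* = 10.4869.

x* = 0.7771, y* = 10.4869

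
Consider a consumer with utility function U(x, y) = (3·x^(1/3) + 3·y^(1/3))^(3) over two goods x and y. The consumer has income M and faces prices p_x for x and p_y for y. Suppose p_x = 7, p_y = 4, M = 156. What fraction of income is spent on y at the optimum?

MU_x ∝ 3·x^(-2/3), MU_y ∝ 3·y^(-2/3), so MRS = (y/x)^(2/3) = p_x/p_y.
Hence y/x = (p_x/p_y)^(1/(2/3)), i.e. raised to the 1.5 power.
With the ratio pinned down, the budget gives x* = M/(p_x + p_y·(y/x)) and y* = (y/x)·x*.
Numerically y/x = 2.315032, so x* = 156/(7 + 4·2.315032) = 9.594 and y* = 2.315032·9.594 = 22.2105.
Expenditure on y: 4·22.2105 = 88.8419; share = 0.5695.

share on y = 0.5695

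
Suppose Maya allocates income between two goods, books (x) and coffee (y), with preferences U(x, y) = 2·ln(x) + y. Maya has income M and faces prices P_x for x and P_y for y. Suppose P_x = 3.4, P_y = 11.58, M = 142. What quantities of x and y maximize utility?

MU_x = 2/x, MU_y = 1. Tangency: 2/x = P_x/P_y.
So x*(P_x,P_y) = 2·P_y/P_x, independent of income; and y* = (M − 2·P_y)/P_y.
At the given prices: x* = 2·11.58/3.4 = 6.8118, and y* = 10.2625.

x* = 6.8118, y* = 10.2625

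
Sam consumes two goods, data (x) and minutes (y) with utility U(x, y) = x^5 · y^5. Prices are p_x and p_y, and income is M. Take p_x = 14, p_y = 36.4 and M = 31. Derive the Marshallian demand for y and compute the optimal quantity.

y* = 0.4258

Demand: x*(p_x,p_y,M) = 0.5·M/p_x and y* = 0.5·M/p_y.
At p_x=14, p_y=36.4, M=31: y* = 0.5·31/36.4 = 0.4258.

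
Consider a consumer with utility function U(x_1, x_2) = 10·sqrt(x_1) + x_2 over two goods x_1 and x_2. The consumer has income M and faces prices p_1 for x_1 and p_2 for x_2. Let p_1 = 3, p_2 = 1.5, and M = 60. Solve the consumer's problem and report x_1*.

Set MRS = p_1/p_2: 5·x_1^(−1/2) = p_1/p_2.
Thus x_1* = (5·p_2/p_1)² — independent of M — with the rest of income spent on x_2.
Plugging in: x_1* = (5·1.5/3)² = 6.25.

x_1* = 6.25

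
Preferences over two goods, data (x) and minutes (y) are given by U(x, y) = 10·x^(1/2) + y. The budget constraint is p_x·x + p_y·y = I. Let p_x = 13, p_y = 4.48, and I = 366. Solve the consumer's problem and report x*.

Thus x* = (5·p_y/p_x)² — independent of I — with the rest of income spent on y.
Plugging in: x* = (5·4.48/13)² = 2.969.

x* = 2.969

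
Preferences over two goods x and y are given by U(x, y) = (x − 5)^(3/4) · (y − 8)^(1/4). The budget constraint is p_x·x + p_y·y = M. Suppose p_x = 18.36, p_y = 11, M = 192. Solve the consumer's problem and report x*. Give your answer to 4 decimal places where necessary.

x* = 5.4984

Substituting into the budget: x* = 5 + 0.75·(M − 5·p_x − 8·p_y)/p_x, and y* = 8 + 0.25·(…)/p_y.
Discretionary income = 192 − 5·18.36 − 8·11 = 12.2; x* = 5 + 0.75·12.2/18.36 = 5.4984.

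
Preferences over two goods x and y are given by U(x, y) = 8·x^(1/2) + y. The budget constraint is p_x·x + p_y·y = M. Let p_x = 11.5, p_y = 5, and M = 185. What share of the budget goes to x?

share on x = 0.188

Set MRS = p_x/p_y: 4·x^(−1/2) = p_x/p_y.
Thus x* = (4·p_y/p_x)² — independent of M — with the rest of income spent on y.
Plugging in: x* = (4·5/11.5)² = 3.0246, y* = 30.0435.
Expenditure on x: 11.5·3.0246 = 34.7826; share = 0.188.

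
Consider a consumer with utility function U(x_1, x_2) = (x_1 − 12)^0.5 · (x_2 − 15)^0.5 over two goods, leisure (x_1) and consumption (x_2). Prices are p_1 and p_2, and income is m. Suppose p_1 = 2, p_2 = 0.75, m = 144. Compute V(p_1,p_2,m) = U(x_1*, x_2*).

V = 44.397

Discretionary income = 144 − 12·2 − 15·0.75 = 108.75; x_1* = 12 + 0.5·108.75/2 = 39.1875; x_2* = 15 + 0.5·108.75/0.75 = 87.5.
Utility at the optimum: U(39.1875, 87.5) = 44.397.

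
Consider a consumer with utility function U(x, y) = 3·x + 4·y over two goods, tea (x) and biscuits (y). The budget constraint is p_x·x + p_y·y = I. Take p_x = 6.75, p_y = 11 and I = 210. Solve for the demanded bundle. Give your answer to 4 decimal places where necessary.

Linear utility — the consumer picks whichever good has higher MU/price: 3/6.75 = 0.4444 vs 4/11 = 0.3636.
x gives more utility per dollar, so spend all income on x: x* = I/p_x, y* = 0.
Numerically: x* = 31.1111, y* = 0.

x* = 31.1111, y* = 0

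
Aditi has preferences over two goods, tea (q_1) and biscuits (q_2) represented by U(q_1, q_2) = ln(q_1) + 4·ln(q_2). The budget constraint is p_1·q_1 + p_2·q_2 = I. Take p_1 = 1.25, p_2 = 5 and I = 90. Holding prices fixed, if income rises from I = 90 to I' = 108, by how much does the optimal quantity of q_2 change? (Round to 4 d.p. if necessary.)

Δq_2* = 2.88

The MRS is (1/4)·q_2/q_1. Set MRS = p_1/p_2.
Rearranging, p_2·q_2 = 4·p_1·q_1. Substituting into the budget gives p_1·q_1·(1 + 4) = I.
Demand: q_1*(p_1,p_2,I) = 0.2·I/p_1 and q_2* = 0.8·I/p_2.
At p_1=1.25, p_2=5, I=90: q_2* = 0.8·90/5 = 14.4.
At I' = 108: q_2* = 17.28. Change: 17.28 − 14.4 = 2.88.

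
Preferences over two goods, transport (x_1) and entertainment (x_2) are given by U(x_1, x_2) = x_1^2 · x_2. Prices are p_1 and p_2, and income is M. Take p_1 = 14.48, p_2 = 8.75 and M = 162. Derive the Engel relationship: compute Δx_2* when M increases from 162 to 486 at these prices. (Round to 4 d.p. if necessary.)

Tangency: MRS = 2·x_2/x_1 = p_1/p_2.
Rearranging, p_2·x_2 = (1/2)·p_1·x_1. Substituting into the budget gives p_1·x_1·(1 + (1/2)) = M.
Demand: x_1*(p_1,p_2,M) = 2/3·M/p_1 and x_2* = 1/3·M/p_2.
At p_1=14.48, p_2=8.75, M=162: x_2* = 1/3·162/8.75 = 6.1714.
At M' = 486: x_2* = 18.5143. Change: 18.5143 − 6.1714 = 12.3429.

Δx_2* = 12.3429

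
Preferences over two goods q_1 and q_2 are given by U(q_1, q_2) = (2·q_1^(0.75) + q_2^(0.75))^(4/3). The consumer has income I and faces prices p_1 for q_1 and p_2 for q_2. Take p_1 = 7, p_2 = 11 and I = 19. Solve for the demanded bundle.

Substitute q_2 = (q_2/q_1)·q_1 into the budget: q_1* = I/(p_1 + p_2·(q_2/q_1)).
Numerically q_2/q_1 = 0.010249, so q_1* = 19/(7 + 11·0.010249) = 2.6713 and q_2* = 0.010249·2.6713 = 0.0274.

q_1* = 2.6713, q_2* = 0.0274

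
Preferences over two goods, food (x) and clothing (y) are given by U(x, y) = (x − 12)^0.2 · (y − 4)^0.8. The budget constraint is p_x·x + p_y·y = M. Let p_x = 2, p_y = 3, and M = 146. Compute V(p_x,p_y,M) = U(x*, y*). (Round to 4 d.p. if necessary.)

V = 24.1084

MRS = (1/4)·(y−4)/(x−12). Tangency with p_x/p_y gives y−4 = 4·(p_x/p_y)·(x−12).
Substituting into the budget: x* = 12 + 0.2·(M − 12·p_x − 4·p_y)/p_x, and y* = 4 + 0.8·(…)/p_y.
Discretionary income = 146 − 12·2 − 4·3 = 110; x* = 12 + 0.2·110/2 = 23; y* = 4 + 0.8·110/3 = 33.3333.
Utility at the optimum: U(23, 33.3333) = 24.1084.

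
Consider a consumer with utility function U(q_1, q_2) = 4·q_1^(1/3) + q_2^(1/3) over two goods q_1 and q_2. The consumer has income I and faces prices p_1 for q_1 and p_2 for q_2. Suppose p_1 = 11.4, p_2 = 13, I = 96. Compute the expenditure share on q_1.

share on q_1 = 0.8952

Substitute q_2 = (q_2/q_1)·q_1 into the budget: q_1* = I/(p_1 + p_2·(q_2/q_1)).
Numerically q_2/q_1 = 0.102648, so q_1* = 96/(11.4 + 13·0.102648) = 7.5386 and q_2* = 0.102648·7.5386 = 0.7738.
Expenditure on q_1: 11.4·7.5386 = 85.9402; share = 0.8952.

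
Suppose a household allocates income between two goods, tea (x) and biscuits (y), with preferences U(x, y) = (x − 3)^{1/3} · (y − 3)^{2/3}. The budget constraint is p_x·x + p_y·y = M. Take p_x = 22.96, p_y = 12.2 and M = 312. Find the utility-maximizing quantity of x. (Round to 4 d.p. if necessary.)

x* = 5.9983

Let x' = x−3, y' = y−3. MRS = (1/2)·y'/x' = p_x/p_y.
After buying the subsistence bundle (3, 3), a share 1/3 of the remaining income goes to x: x* = 3 + 1/3·(M − 3p_x − 3p_y)/p_x.
Discretionary income = 312 − 3·22.96 − 3·12.2 = 206.52; x* = 3 + 1/3·206.52/22.96 = 5.9983.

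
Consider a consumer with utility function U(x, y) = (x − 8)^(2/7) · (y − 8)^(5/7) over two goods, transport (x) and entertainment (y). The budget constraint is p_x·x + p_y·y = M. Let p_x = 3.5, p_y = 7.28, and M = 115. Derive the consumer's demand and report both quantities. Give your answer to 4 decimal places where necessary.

x* = 10.3478, y* = 10.8218

After buying the subsistence bundle (8, 8), a share 2/7 of the remaining income goes to x: x* = 8 + 2/7·(M − 8p_x − 8p_y)/p_x.
Discretionary income = 115 − 8·3.5 − 8·7.28 = 28.76; x* = 8 + 2/7·28.76/3.5 = 10.3478; y* = 8 + 5/7·28.76/7.28 = 10.8218.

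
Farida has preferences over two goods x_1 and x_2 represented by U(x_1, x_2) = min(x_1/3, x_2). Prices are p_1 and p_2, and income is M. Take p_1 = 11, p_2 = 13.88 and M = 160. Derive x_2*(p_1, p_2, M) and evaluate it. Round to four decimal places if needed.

x_2* = 3.413

Leontief preferences: the optimum is at the kink where x_1/3 = x_2/1, i.e. x_2 = (1/3)·x_1.
Budget: p_1·x_1 + p_2·(1/3)·x_1 = M, so (3·p_1 + p_2)·x_1 = 3·M.
Demand: x_1*(p_1,p_2,M) = 3·M/(3·p_1 + p_2), x_2* = M/(3·p_1 + p_2).
Here 3·11 + 13.88 = 46.88, giving x_2* = 3.413.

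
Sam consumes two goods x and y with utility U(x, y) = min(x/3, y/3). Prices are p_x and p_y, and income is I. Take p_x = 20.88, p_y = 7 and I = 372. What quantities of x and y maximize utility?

x* = 13.3429, y* = 13.3429

With perfect complements, no substitution: consume in ratio x:y = 3:3.
Budget: p_x·x + p_y·x = I, so (3·p_x + 3·p_y)·x = 3·I.
Demand: x*(p_x,p_y,I) = 3·I/(3·p_x + 3·p_y), y* = 3·I/(3·p_x + 3·p_y).
Here 3·20.88 + 3·7 = 83.64, giving x* = 13.3429 and y* = 13.3429.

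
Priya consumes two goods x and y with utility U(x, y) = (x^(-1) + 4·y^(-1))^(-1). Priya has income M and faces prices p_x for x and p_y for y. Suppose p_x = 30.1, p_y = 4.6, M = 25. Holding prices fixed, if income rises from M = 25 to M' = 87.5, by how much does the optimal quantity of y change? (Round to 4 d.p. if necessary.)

MRS = MU_x/MU_y = (1/4)·(y/x)^(2). Set equal to p_x/p_y.
Hence y/x = (4·p_x/p_y)^(1/(2)), i.e. raised to the 0.5 power.
With the ratio pinned down, the budget gives x* = M/(p_x + p_y·(y/x)) and y* = (y/x)·x*.
Numerically y/x = 5.116045, so x* = 25/(30.1 + 4.6·5.116045) = 0.4661 and y* = 5.116045·0.4661 = 2.3847.
At M' = 87.5: y* = 8.3465. Change: 8.3465 − 2.3847 = 5.9618.

Δy* = 5.9618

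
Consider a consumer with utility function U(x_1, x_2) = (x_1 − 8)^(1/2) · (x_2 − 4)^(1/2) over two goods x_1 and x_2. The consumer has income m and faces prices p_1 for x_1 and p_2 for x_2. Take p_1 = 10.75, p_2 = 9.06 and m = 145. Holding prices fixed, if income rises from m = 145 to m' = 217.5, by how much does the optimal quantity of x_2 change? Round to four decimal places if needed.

Δx_2* = 4.0011

MRS = (x_2−4)/(x_1−8). Tangency with p_1/p_2 gives x_2−4 = (p_1/p_2)·(x_1−8).
Substituting into the budget: x_1* = 8 + 0.5·(m − 8·p_1 − 4·p_2)/p_1, and x_2* = 4 + 0.5·(…)/p_2.
Discretionary income = 145 − 8·10.75 − 4·9.06 = 22.76; x_2* = 4 + 0.5·22.76/9.06 = 5.2561.
At m' = 217.5: x_2* = 9.2572. Change: 9.2572 − 5.2561 = 4.0011.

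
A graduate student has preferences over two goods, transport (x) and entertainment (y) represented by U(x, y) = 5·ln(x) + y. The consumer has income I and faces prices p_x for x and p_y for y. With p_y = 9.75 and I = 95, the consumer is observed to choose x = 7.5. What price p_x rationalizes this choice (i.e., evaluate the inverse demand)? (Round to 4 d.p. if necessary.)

p_x = 6.5

Set MRS = p_x/p_y: (5/x)/1 = p_x/p_y.
So x*(p_x,p_y) = 5·p_y/p_x, independent of income; and y* = (I − 5·p_y)/p_y.
Set x* = 7.5 in the demand function and solve for p_x: p_x = 6.5.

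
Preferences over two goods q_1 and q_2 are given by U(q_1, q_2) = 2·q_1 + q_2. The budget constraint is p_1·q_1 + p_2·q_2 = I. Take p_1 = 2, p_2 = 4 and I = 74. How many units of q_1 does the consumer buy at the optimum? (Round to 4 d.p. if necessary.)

q_1 gives more utility per dollar, so spend all income on q_1: q_1* = I/p_1, q_2* = 0.
Numerically: q_1* = 37, q_2* = 0.

q_1* = 37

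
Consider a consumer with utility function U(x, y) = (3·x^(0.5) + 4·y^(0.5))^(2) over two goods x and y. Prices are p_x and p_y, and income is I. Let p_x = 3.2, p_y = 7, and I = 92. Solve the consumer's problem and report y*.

y* = 5.8924

MU_x ∝ 3·x^(-0.5), MU_y ∝ 4·y^(-0.5), so MRS = (3/4)·(y/x)^(0.5) = p_x/p_y.
Hence y/x = ((4/3)·p_x/p_y)^(1/(0.5)), i.e. raised to the 2 power.
Substitute y = (y/x)·x into the budget: x* = I/(p_x + p_y·(y/x)).
Numerically y/x = 0.371519, so x* = 92/(3.2 + 7·0.371519) = 15.8603 and y* = 0.371519·15.8603 = 5.8924.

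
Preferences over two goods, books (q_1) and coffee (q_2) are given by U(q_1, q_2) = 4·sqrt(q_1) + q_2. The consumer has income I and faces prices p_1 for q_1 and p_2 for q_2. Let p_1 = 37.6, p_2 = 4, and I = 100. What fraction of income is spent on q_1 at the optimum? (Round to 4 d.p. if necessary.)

share on q_1 = 0.017

Plugging in: q_1* = (2·4/37.6)² = 0.0453, q_2* = 24.5745.
Expenditure on q_1: 37.6·0.0453 = 1.7021; share = 0.017.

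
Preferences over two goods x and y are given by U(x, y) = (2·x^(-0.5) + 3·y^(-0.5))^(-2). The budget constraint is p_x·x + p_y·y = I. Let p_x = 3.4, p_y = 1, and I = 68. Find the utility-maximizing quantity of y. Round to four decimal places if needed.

y* = 31.6642

Numerically y/x = 2.962876, so x* = 68/(3.4 + 1·2.962876) = 10.687 and y* = 2.962876·10.687 = 31.6642.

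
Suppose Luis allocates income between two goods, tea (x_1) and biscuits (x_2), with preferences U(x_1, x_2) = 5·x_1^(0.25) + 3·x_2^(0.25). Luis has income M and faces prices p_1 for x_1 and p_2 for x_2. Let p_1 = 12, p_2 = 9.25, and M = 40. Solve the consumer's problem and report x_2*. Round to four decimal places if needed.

x_2* = 1.5379

With the ratio pinned down, the budget gives x_1* = M/(p_1 + p_2·(x_2/x_1)) and x_2* = (x_2/x_1)·x_1*.
Numerically x_2/x_1 = 0.716013, so x_1* = 40/(12 + 9.25·0.716013) = 2.1479 and x_2* = 0.716013·2.1479 = 1.5379.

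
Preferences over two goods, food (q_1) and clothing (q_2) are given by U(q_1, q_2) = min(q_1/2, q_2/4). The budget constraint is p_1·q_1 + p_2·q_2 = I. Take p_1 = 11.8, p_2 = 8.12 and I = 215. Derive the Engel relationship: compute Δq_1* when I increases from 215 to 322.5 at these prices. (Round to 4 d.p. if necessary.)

With perfect complements, no substitution: consume in ratio q_1:q_2 = 2:4.
Budget: p_1·q_1 + p_2·2·q_1 = I, so (2·p_1 + 4·p_2)·q_1 = 2·I.
Demand: q_1*(p_1,p_2,I) = 2·I/(2·p_1 + 4·p_2), q_2* = 4·I/(2·p_1 + 4·p_2).
Here 2·11.8 + 4·8.12 = 56.08, giving q_1* = 7.6676.
At I' = 322.5: q_1* = 11.5014. Change: 11.5014 − 7.6676 = 3.8338.

Δq_1* = 3.8338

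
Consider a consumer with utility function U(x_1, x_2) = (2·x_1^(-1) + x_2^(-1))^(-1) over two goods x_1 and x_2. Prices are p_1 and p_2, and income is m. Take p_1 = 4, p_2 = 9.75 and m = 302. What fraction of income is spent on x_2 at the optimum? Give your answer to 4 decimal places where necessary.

Substitute x_2 = (x_2/x_1)·x_1 into the budget: x_1* = m/(p_1 + p_2·(x_2/x_1)).
Numerically x_2/x_1 = 0.452911, so x_1* = 302/(4 + 9.75·0.452911) = 35.8845 and x_2* = 0.452911·35.8845 = 16.2525.
Expenditure on x_2: 9.75·16.2525 = 158.4618; share = 0.5247.

share on x_2 = 0.5247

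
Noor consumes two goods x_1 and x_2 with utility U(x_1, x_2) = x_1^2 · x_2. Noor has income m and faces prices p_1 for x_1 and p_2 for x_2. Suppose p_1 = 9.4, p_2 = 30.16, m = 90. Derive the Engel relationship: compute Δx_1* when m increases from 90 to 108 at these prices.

Demand: x_1*(p_1,p_2,m) = 2/3·m/p_1 and x_2* = 1/3·m/p_2.
At p_1=9.4, p_2=30.16, m=90: x_1* = 2/3·90/9.4 = 6.383.
At m' = 108: x_1* = 7.6596. Change: 7.6596 − 6.383 = 1.2766.

Δx_1* = 1.2766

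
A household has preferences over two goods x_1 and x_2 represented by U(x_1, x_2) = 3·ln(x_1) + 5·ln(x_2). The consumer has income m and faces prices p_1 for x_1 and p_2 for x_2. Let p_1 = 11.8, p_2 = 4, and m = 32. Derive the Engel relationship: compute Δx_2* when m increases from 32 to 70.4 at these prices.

The MRS is (3/5)·x_2/x_1. Set MRS = p_1/p_2.
So 3·p_2·x_2 = 5·p_1·x_1; combined with the budget, a share 0.375 of income goes to x_1.
Demand: x_1*(p_1,p_2,m) = 0.375·m/p_1 and x_2* = 0.625·m/p_2.
At p_1=11.8, p_2=4, m=32: x_2* = 0.625·32/4 = 5.
At m' = 70.4: x_2* = 11. Change: 11 − 5 = 6.

Δx_2* = 6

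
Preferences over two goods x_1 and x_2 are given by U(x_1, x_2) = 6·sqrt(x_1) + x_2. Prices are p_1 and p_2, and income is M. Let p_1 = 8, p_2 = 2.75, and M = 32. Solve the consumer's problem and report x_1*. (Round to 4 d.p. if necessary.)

x_1* = 1.0635

Set MRS = p_1/p_2: 3·x_1^(−1/2) = p_1/p_2.
Thus x_1* = (3·p_2/p_1)² — independent of M — with the rest of income spent on x_2.
Plugging in: x_1* = (3·2.75/8)² = 1.0635.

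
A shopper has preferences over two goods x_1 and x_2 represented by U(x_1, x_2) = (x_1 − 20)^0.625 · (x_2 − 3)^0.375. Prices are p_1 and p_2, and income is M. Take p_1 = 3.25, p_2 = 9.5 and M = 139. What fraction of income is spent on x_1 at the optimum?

share on x_1 = 0.6722

MRS = (5/3)·(x_2−3)/(x_1−20). Tangency with p_1/p_2 gives x_2−3 = (3/5)·(p_1/p_2)·(x_1−20).
After buying the subsistence bundle (20, 3), a share 0.625 of the remaining income goes to x_1: x_1* = 20 + 0.625·(M − 20p_1 − 3p_2)/p_1.
Discretionary income = 139 − 20·3.25 − 3·9.5 = 45.5; x_1* = 20 + 0.625·45.5/3.25 = 28.75; x_2* = 3 + 0.375·45.5/9.5 = 4.7961.
Expenditure on x_1: 3.25·28.75 = 93.4375; share = 0.6722.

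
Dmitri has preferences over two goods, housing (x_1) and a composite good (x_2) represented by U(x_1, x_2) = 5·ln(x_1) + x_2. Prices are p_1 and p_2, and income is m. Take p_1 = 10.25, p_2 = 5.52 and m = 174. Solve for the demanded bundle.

Set MRS = p_1/p_2: (5/x_1)/1 = p_1/p_2.
So x_1*(p_1,p_2) = 5·p_2/p_1, independent of income; and x_2* = (m − 5·p_2)/p_2.
At the given prices: x_1* = 5·5.52/10.25 = 2.6927, and x_2* = 26.5217.

x_1* = 2.6927, x_2* = 26.5217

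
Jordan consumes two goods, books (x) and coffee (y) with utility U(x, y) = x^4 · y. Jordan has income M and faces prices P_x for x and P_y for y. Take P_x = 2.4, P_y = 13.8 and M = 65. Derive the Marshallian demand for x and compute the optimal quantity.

Tangency: MRS = 4·y/x = P_x/P_y.
So 4·P_y·y = P_x·x; combined with the budget, a share 0.8 of income goes to x.
Demand: x*(P_x,P_y,M) = 0.8·M/P_x and y* = 0.2·M/P_y.
At P_x=2.4, P_y=13.8, M=65: x* = 0.8·65/2.4 = 21.6667.

x* = 21.6667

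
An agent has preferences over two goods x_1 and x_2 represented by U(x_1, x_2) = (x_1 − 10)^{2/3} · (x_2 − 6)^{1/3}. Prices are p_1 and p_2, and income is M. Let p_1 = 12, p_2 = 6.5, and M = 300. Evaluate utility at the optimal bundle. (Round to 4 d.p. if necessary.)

V = 7.6271

This is Cobb-Douglas in (x_1−10, x_2−6): tangency gives 2/3·p_2·(x_2−6) = 1/3·p_1·(x_1−10).
After buying the subsistence bundle (10, 6), a share 2/3 of the remaining income goes to x_1: x_1* = 10 + 2/3·(M − 10p_1 − 6p_2)/p_1.
Discretionary income = 300 − 10·12 − 6·6.5 = 141; x_1* = 10 + 2/3·141/12 = 17.8333; x_2* = 6 + 1/3·141/6.5 = 13.2308.
Utility at the optimum: U(17.8333, 13.2308) = 7.6271.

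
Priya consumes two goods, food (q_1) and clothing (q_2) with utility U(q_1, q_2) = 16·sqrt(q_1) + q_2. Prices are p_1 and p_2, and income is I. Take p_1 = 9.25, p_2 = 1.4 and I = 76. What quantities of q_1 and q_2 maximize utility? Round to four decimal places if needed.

Set MRS = p_1/p_2: 8·q_1^(−1/2) = p_1/p_2.
Thus q_1* = (8·p_2/p_1)² — independent of I — with the rest of income spent on q_2.
Plugging in: q_1* = (8·1.4/9.25)² = 1.4661, q_2* = 44.5992.

q_1* = 1.4661, q_2* = 44.5992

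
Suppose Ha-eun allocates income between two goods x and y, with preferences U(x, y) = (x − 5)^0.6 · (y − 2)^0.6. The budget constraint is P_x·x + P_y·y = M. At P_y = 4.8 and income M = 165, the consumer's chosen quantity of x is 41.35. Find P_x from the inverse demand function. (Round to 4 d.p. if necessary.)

MRS = (y−2)/(x−5). Tangency with P_x/P_y gives y−2 = (P_x/P_y)·(x−5).
Substituting into the budget: x* = 5 + 0.5·(M − 5·P_x − 2·P_y)/P_x, and y* = 2 + 0.5·(…)/P_y.
Set x* = 41.35 in the demand function and solve for P_x: P_x = 2.

P_x = 2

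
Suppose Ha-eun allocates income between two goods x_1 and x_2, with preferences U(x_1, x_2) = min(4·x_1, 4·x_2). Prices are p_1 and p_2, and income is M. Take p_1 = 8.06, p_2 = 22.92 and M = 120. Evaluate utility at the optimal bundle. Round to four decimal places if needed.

V = 15.4939

With perfect complements, no substitution: consume in ratio x_1:x_2 = 4:4.
Budget: p_1·x_1 + p_2·x_1 = M, so (4·p_1 + 4·p_2)·x_1 = 4·M.
Demand: x_1*(p_1,p_2,M) = 4·M/(4·p_1 + 4·p_2), x_2* = 4·M/(4·p_1 + 4·p_2).
Here 4·8.06 + 4·22.92 = 123.92, giving x_1* = 3.8735 and x_2* = 3.8735.
Utility at the optimum: U(3.8735, 3.8735) = 15.4939.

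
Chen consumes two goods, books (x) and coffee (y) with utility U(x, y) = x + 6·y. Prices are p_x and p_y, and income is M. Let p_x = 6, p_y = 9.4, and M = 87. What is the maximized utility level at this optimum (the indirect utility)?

V = 55.5319

Linear utility — the consumer picks whichever good has higher MU/price: 1/6 = 0.1667 vs 6/9.4 = 0.6383.
y gives more utility per dollar, so spend all income on y: y* = M/p_y, x* = 0.
Numerically: x* = 0, y* = 9.2553.
Utility at the optimum: U(0, 9.2553) = 55.5319.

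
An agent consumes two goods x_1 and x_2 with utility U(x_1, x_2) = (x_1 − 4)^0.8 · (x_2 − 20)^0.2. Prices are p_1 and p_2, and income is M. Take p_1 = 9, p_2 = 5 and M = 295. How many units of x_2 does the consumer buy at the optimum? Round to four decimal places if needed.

Let x_1' = x_1−4, x_2' = x_2−20. MRS = 4·x_2'/x_1' = p_1/p_2.
Substituting into the budget: x_1* = 4 + 0.8·(M − 4·p_1 − 20·p_2)/p_1, and x_2* = 20 + 0.2·(…)/p_2.
Discretionary income = 295 − 4·9 − 20·5 = 159; x_2* = 20 + 0.2·159/5 = 26.36.

x_2* = 26.36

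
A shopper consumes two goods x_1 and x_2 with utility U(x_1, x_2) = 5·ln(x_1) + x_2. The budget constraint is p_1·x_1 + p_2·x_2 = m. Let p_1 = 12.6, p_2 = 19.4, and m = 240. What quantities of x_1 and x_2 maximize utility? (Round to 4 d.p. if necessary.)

x_1* = 7.6984, x_2* = 7.3711

So x_1*(p_1,p_2) = 5·p_2/p_1, independent of income; and x_2* = (m − 5·p_2)/p_2.
At the given prices: x_1* = 5·19.4/12.6 = 7.6984, and x_2* = 7.3711.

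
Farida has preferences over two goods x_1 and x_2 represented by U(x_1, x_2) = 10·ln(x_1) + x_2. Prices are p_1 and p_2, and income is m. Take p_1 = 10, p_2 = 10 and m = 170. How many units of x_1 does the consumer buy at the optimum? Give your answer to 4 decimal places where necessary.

x_1* = 10

Set MRS = p_1/p_2: (10/x_1)/1 = p_1/p_2.
So x_1*(p_1,p_2) = 10·p_2/p_1, independent of income; and x_2* = (m − 10·p_2)/p_2.
At the given prices: x_1* = 10·10/10 = 10.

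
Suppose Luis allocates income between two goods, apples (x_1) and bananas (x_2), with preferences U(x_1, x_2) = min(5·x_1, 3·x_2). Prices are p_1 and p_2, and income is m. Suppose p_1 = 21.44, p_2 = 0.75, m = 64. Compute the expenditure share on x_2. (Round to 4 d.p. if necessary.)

Leontief preferences: the optimum is at the kink where x_1/3 = x_2/5, i.e. x_2 = (5/3)·x_1.
Budget: p_1·x_1 + p_2·(5/3)·x_1 = m, so (3·p_1 + 5·p_2)·x_1 = 3·m.
Demand: x_1*(p_1,p_2,m) = 3·m/(3·p_1 + 5·p_2), x_2* = 5·m/(3·p_1 + 5·p_2).
Here 3·21.44 + 5·0.75 = 68.07, giving x_1* = 2.8206 and x_2* = 4.701.
Expenditure on x_2: 0.75·4.701 = 3.5258; share = 0.0551.

share on x_2 = 0.0551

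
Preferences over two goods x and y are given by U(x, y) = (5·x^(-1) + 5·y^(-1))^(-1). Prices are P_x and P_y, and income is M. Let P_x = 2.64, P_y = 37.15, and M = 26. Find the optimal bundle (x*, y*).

MU_x ∝ 5·x^(-2), MU_y ∝ 5·y^(-2), so MRS = (y/x)^(2) = P_x/P_y.
Solve for the ratio: y/x = [P_x/P_y]^(0.5).
Substitute y = (y/x)·x into the budget: x* = M/(P_x + P_y·(y/x)).
Numerically y/x = 0.266577, so x* = 26/(2.64 + 37.15·0.266577) = 2.0728 and y* = 0.266577·2.0728 = 0.5526.

x* = 2.0728, y* = 0.5526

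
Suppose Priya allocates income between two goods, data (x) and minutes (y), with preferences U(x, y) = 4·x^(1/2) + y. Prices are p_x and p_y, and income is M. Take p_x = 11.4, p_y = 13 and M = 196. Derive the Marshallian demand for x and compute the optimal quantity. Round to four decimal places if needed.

x* = 5.2016

Thus x* = (2·p_y/p_x)² — independent of M — with the rest of income spent on y.
Plugging in: x* = (2·13/11.4)² = 5.2016.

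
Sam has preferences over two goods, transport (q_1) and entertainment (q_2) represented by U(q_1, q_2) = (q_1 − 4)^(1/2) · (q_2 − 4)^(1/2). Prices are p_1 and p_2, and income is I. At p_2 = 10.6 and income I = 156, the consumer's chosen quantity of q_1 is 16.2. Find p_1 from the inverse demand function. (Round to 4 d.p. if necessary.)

p_1 = 4

MRS = (q_2−4)/(q_1−4). Tangency with p_1/p_2 gives q_2−4 = (p_1/p_2)·(q_1−4).
After buying the subsistence bundle (4, 4), a share 0.5 of the remaining income goes to q_1: q_1* = 4 + 0.5·(I − 4p_1 − 4p_2)/p_1.
Set q_1* = 16.2 in the demand function and solve for p_1: p_1 = 4.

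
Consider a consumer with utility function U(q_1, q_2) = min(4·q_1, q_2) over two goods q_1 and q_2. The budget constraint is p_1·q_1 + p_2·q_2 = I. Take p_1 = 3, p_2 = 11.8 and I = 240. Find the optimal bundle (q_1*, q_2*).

Demand: q_1*(p_1,p_2,I) = I/(p_1 + 4·p_2), q_2* = 4·I/(p_1 + 4·p_2).
Here 3 + 4·11.8 = 50.2, giving q_1* = 4.7809 and q_2* = 19.1235.

q_1* = 4.7809, q_2* = 19.1235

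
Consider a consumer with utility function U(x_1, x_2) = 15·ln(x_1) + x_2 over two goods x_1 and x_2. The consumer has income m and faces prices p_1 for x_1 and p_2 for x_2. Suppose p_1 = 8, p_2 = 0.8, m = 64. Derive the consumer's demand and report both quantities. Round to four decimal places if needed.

x_1* = 1.5, x_2* = 65

Set MRS = p_1/p_2: (15/x_1)/1 = p_1/p_2.
So x_1*(p_1,p_2) = 15·p_2/p_1, independent of income; and x_2* = (m − 15·p_2)/p_2.
At the given prices: x_1* = 15·0.8/8 = 1.5, and x_2* = 65.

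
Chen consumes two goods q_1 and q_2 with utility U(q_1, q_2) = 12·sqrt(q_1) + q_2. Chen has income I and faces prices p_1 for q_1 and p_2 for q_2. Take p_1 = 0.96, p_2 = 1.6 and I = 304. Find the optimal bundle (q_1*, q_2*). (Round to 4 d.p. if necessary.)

Utility is quasi-linear in q_2; the FOC for q_1 is 6/√q_1 = p_1/p_2.
Thus q_1* = (6·p_2/p_1)² — independent of I — with the rest of income spent on q_2.
Plugging in: q_1* = (6·1.6/0.96)² = 100, q_2* = 130.

q_1* = 100, q_2* = 130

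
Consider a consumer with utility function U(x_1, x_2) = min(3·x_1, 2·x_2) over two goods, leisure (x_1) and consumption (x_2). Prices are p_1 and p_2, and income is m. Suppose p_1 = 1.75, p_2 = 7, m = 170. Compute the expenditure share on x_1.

share on x_1 = 0.1429

With perfect complements, no substitution: consume in ratio x_1:x_2 = 2:3.
Budget: p_1·x_1 + p_2·(3/2)·x_1 = m, so (2·p_1 + 3·p_2)·x_1 = 2·m.
Demand: x_1*(p_1,p_2,m) = 2·m/(2·p_1 + 3·p_2), x_2* = 3·m/(2·p_1 + 3·p_2).
Here 2·1.75 + 3·7 = 24.5, giving x_1* = 13.8776 and x_2* = 20.8163.
Expenditure on x_1: 1.75·13.8776 = 24.2857; share = 0.1429.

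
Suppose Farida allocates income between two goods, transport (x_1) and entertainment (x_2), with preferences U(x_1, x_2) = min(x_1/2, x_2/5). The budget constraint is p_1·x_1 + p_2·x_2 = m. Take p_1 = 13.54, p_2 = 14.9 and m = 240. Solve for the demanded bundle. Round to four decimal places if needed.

With perfect complements, no substitution: consume in ratio x_1:x_2 = 2:5.
Budget: p_1·x_1 + p_2·(5/2)·x_1 = m, so (2·p_1 + 5·p_2)·x_1 = 2·m.
Demand: x_1*(p_1,p_2,m) = 2·m/(2·p_1 + 5·p_2), x_2* = 5·m/(2·p_1 + 5·p_2).
Here 2·13.54 + 5·14.9 = 101.58, giving x_1* = 4.7253 and x_2* = 11.8133.

x_1* = 4.7253, x_2* = 11.8133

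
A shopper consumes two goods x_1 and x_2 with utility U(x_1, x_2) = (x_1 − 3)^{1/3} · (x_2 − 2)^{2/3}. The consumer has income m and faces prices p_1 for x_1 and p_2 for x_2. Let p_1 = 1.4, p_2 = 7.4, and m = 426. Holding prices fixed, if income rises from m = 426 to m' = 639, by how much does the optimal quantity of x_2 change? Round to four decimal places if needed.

Δx_2* = 19.1892

After buying the subsistence bundle (3, 2), a share 1/3 of the remaining income goes to x_1: x_1* = 3 + 1/3·(m − 3p_1 − 2p_2)/p_1.
Discretionary income = 426 − 3·1.4 − 2·7.4 = 407; x_2* = 2 + 2/3·407/7.4 = 38.6667.
At m' = 639: x_2* = 57.8559. Change: 57.8559 − 38.6667 = 19.1892.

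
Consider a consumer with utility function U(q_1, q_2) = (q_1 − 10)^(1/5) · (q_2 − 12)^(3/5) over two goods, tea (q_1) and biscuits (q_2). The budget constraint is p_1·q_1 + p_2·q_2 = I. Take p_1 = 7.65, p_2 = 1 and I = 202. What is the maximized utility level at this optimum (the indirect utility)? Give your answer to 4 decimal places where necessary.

MRS = (1/3)·(q_2−12)/(q_1−10). Tangency with p_1/p_2 gives q_2−12 = 3·(p_1/p_2)·(q_1−10).
Substituting into the budget: q_1* = 10 + 0.25·(I − 10·p_1 − 12·p_2)/p_1, and q_2* = 12 + 0.75·(…)/p_2.
Discretionary income = 202 − 10·7.65 − 12·1 = 113.5; q_1* = 10 + 0.25·113.5/7.65 = 13.7092; q_2* = 12 + 0.75·113.5/1 = 97.125.
Utility at the optimum: U(13.7092, 97.125) = 18.702.

V = 18.702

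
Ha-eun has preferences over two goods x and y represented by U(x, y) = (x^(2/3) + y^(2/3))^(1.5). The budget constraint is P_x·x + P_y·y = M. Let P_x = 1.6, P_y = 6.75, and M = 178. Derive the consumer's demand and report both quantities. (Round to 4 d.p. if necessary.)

x* = 105.3318, y* = 1.4028

Substitute y = (y/x)·x into the budget: x* = M/(P_x + P_y·(y/x)).
Numerically y/x = 0.013318, so x* = 178/(1.6 + 6.75·0.013318) = 105.3318 and y* = 0.013318·105.3318 = 1.4028.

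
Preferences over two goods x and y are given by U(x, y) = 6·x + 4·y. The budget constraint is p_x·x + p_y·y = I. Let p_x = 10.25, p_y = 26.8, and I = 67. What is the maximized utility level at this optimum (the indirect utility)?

Linear utility — the consumer picks whichever good has higher MU/price: 6/10.25 = 0.5854 vs 4/26.8 = 0.1493.
x gives more utility per dollar, so spend all income on x: x* = I/p_x, y* = 0.
Numerically: x* = 6.5366, y* = 0.
Utility at the optimum: U(6.5366, 0) = 39.2195.

V = 39.2195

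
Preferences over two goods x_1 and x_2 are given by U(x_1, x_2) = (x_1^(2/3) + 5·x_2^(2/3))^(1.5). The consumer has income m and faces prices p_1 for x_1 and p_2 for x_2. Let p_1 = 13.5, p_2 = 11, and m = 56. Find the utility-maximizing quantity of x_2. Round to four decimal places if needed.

x_2* = 5.064

With the ratio pinned down, the budget gives x_1* = m/(p_1 + p_2·(x_2/x_1)) and x_2* = (x_2/x_1)·x_1*.
Numerically x_2/x_1 = 231.064519, so x_1* = 56/(13.5 + 11·231.064519) = 0.0219 and x_2* = 231.064519·0.0219 = 5.064.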